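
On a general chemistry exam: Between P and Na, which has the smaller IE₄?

P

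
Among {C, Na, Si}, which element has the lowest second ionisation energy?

After 1 electron has been removed, what remains? C⁺ still has 3 valence electrons; Na⁺ is the bare [Ne] core; Si⁺ still has 3 valence electrons.
Pulling an electron out of a noble-gas core costs far more than removing a remaining valence electron, so Na sits at the high end of IE_2.
Valence configurations: C⁺ [He]2s²2p¹, Si⁺ [Ne]3s²3p¹.
The numbers (kJ/mol): C 2353, Na 4562, Si 1577.
So the second ionization energies run Si < C < Na.

Si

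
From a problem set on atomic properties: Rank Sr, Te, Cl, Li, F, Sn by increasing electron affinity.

Atoms with high Z_eff and room in the valence shell (especially the halogens) have the most exothermic electron affinities.
Neither a single period nor a single group — weigh both effects.
Li > Sr: period and group pull opposite ways; the down-group shift dominates (60 vs 5 kJ/mol).
Sn > Li: period and group pull opposite ways; the across-period shift dominates (107 vs 60 kJ/mol).
Te > Sn: Te lies to the right of Sn in period 5, so the across-period effect alone puts Te higher.
F > Te: relative to Te, both the across-period and down-group shifts push F's electron affinity up.
Cl > F: this pair runs against the simple trend — see the exception note.
Note the exception: Cl has a higher electron affinity than F, contrary to the simple trend — F's small 2p subshell makes the incoming electron feel strong e⁻–e⁻ repulsion, so Cl actually releases more energy on gaining an electron.
Tabulated electron affinity (kJ/mol): Li 60, F 328, Cl 349, Sr 5, Sn 107, Te 190.
So from lowest to highest: Sr < Li < Sn < Te < F < Cl.

Sr < Li < Sn < Te < F < Cl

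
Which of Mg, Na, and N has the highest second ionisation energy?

The second ionization energy removes an electron from the +1 ion. For each element: Mg⁺ still has 1 valence electron; Na⁺ is the bare [Ne] core; N⁺ still has 4 valence electrons.
Breaking into a closed-shell core is much more expensive than removing a leftover valence electron — Na has the largest IE_2 here.
Valence configurations: Mg⁺ [Ne]3s¹, N⁺ [He]2s²2p².
The numbers (kJ/mol): Mg 1451, Na 4562, N 2856.
So the second ionization energies run Mg < N < Na.

Na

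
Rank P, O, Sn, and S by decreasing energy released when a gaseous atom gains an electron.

O is in period 2, group 16; P is in period 3, group 15; S is in period 3, group 16; Sn is in period 5, group 14.
Adding an electron releases more energy for atoms nearer the top right (short of the noble gases).
These span different periods and groups, so the two trends combine.
Sn > P: this pair runs against the simple trend — see the exception note.
O > Sn: both effects reinforce here, so O is clearly the higher of the two.
S > O: this pair runs against the simple trend — see the exception note.
Note the exception: Sn has a higher electron affinity than P, contrary to the simple trend — adding an electron to P's half-filled np³ subshell costs electron-pairing energy.
Note the exception: S has a higher electron affinity than O, contrary to the simple trend — the compact 2p subshell of O repels the added electron more than S's larger 3p does.
Tabulated electron affinity (kJ/mol): O 141, P 72, S 200, Sn 107.
So from highest to lowest: S > O > Sn > P.

S, O, Sn, P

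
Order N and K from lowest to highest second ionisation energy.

N < K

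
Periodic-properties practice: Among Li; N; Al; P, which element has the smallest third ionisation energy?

The third ionization energy removes an electron from the +2 ion. For each element: Li²⁺ is already 1 electron into the core; N²⁺ still has 3 valence electrons; Al²⁺ still has 1 valence electron; P²⁺ still has 3 valence electrons.
Pulling an electron out of a noble-gas core costs far more than removing a remaining valence electron, so Li sits at the high end of IE_3.
Valence configurations: N²⁺ [He]2s²2p¹, Al²⁺ [Ne]3s¹, P²⁺ [Ne]3s²3p¹.
The numbers (kJ/mol): Li 11815, N 4578, Al 2745, P 2914.
Hence IE_3: Al < P < N < Li.

Al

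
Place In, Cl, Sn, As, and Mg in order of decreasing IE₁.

Mg is in period 3, group 2; Cl is in period 3, group 17; As is in period 4, group 15; In is in period 5, group 13; Sn is in period 5, group 14.
Removing the outermost electron gets harder across a period and easier down a group.
Here both period and group differ, so the two effects have to be weighed against each other.
Sn > In: Sn lies to the right of In in period 5, so the across-period effect alone puts Sn higher.
Mg > Sn: period and group pull opposite ways; the down-group shift dominates (738 vs 709 kJ/mol).
As > Mg: period and group pull opposite ways; the across-period shift dominates (947 vs 738 kJ/mol).
Cl > As: both effects reinforce here, so Cl is clearly the higher of the two.
For reference (kJ/mol): Mg 738, Cl 1251, As 947, In 558, Sn 709.
So from highest to lowest: Cl > As > Mg > Sn > In.

Cl > As > Mg > Sn > In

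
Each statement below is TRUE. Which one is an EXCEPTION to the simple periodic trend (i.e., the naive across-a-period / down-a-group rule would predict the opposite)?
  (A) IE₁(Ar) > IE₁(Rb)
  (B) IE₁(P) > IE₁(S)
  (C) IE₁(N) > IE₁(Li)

(B)

The general trend: first ionization energy increases across a period and decreases down a group.
(A) Ar (period 3, group 18) vs Rb (period 5, group 1): the stated order agrees with the simple trend.
(B) P (period 3, group 15) vs S (period 3, group 16): the stated order contradicts the simple trend.
(C) N (period 2, group 15) vs Li (period 2, group 1): the stated order agrees with the simple trend.
The exception is (B): S (3p⁴) ionizes more easily than half-filled P (3p³) because the paired 3p electron in S is pushed out by e⁻–e⁻ repulsion.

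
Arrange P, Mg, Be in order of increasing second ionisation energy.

Mg < Be < P

After 1 electron has been removed, what remains? P⁺ still has 4 valence electrons; Mg⁺ still has 1 valence electron; Be⁺ still has 1 valence electron.
All are still removing valence electrons, so compare the +1 ions as you would atoms: IE_2 generally rises across a period (higher Z_eff) and falls down a group (larger shell), subject to the usual subshell exceptions.
Valence configurations: P⁺ [Ne]3s²3p², Mg⁺ [Ne]3s¹, Be⁺ [He]2s¹.
The numbers (kJ/mol): P 1907, Mg 1451, Be 1757.
Overall IE_2 order: Mg < Be < P.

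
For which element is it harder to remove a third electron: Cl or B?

IE_3 is the cost of taking one more electron from the +2 cation: Cl²⁺ still has 5 valence electrons; B²⁺ still has 1 valence electron.
All are still removing valence electrons, so compare the +2 ions as you would atoms: IE_3 generally rises across a period (higher Z_eff) and falls down a group (larger shell), subject to the usual subshell exceptions.
Valence configurations: Cl²⁺ [Ne]3s²3p³, B²⁺ [He]2s¹.
The numbers (kJ/mol): Cl 3822, B 3660.
Overall IE_3 order: B < Cl.

Cl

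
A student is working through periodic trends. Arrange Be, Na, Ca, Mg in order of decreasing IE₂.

After 1 electron has been removed, what remains? Be⁺ still has 1 valence electron; Na⁺ is the bare [Ne] core; Ca⁺ still has 1 valence electron; Mg⁺ still has 1 valence electron.
Core electrons are held far more tightly than valence electrons, so Na tops the IE_2 order.
Valence configurations: Be⁺ [He]2s¹, Ca⁺ [Ar]4s¹, Mg⁺ [Ne]3s¹.
Approximate IE_2 values (kJ/mol): Be 1757, Na 4562, Ca 1145, Mg 1451.
So the second ionization energies run Ca < Mg < Be < Na.

Na, Be, Mg, Ca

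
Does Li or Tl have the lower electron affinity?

Li is in period 2, group 1; Tl is in period 6, group 13.
Adding an electron releases more energy for atoms nearer the top right (short of the noble gases).
Here both period and group differ, so the two effects have to be weighed against each other.
Li > Tl: the two effects oppose for this pair; the down-group effect wins (60 vs 19 kJ/mol).
Tabulated electron affinity (kJ/mol): Li 60, Tl 19.
So Tl has the lower electron affinity (Tl < Li).

Tl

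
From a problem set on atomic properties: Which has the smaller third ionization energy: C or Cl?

Cl

After 2 electrons have been removed, what remains? C²⁺ still has 2 valence electrons; Cl²⁺ still has 5 valence electrons.
All are still removing valence electrons, so compare the +2 ions as you would atoms: IE_3 generally rises across a period (higher Z_eff) and falls down a group (larger shell), subject to the usual subshell exceptions.
Valence configurations: C²⁺ [He]2s², Cl²⁺ [Ne]3s²3p³.
Tabulated IE_3 (kJ/mol): C 4620, Cl 3822.
Hence IE_3: Cl < C.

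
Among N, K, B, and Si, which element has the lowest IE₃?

Si

After 2 electrons have been removed, what remains? N²⁺ still has 3 valence electrons; K²⁺ is already 1 electron into the core; B²⁺ still has 1 valence electron; Si²⁺ still has 2 valence electrons.
Usually core removal costs more than valence removal, but here the competition is close: a tightly held n=2 valence electron can cost more to remove than an n=3 core electron, so the actual values have to decide it.
Valence configurations: N²⁺ [He]2s²2p¹, B²⁺ [He]2s¹, Si²⁺ [Ne]3s².
Tabulated IE_3 (kJ/mol): N 4578, K 4420, B 3660, Si 3232.
Putting it together, IE_3: Si < B < K < N.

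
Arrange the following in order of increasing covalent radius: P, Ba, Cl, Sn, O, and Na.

O is in period 2, group 16; Na is in period 3, group 1; P is in period 3, group 15; Cl is in period 3, group 17; Sn is in period 5, group 14; Ba is in period 6, group 2.
Radius decreases left→right (rising Z_eff, same n) and increases top→bottom (higher n).
Here both period and group differ, so the two effects have to be weighed against each other.
Cl > O: period and group pull opposite ways; the down-group shift dominates (99 vs 63 pm).
P > Cl: both are in period 3; the period trend gives P the larger value.
Sn > P: relative to P, both the across-period and down-group shifts push Sn's atomic radius up.
Na > Sn: period and group pull opposite ways; the across-period shift dominates (155 vs 140 pm).
Ba > Na: period and group pull opposite ways; the down-group shift dominates (196 vs 155 pm).
Tabulated atomic radius (pm): O 63, Na 155, P 111, Cl 99, Sn 140, Ba 196.
So from smallest to largest: O < Cl < P < Sn < Na < Ba.

O < Cl < P < Sn < Na < Ba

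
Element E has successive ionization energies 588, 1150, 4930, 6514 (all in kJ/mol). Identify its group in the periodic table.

Look for the largest jump between consecutive ionization energies: IE3/IE2 ≈ 4.3, far larger than any earlier ratio.
That jump marks the point where a core electron is being removed. So the atom has 2 valence electrons.
A main-group element with 2 valence electrons is in group 2.

Group 2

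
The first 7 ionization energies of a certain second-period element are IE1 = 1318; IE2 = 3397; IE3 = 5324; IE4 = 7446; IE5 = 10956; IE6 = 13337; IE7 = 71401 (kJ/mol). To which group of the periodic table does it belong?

Group 16

Look for the largest jump between consecutive ionization energies: IE7/IE6 ≈ 5.4, far larger than any earlier ratio.
That jump marks the point where a core electron is being removed. So the atom has 6 valence electrons.
A main-group element with 6 valence electrons is in group 16.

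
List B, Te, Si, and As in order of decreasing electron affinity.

Te > Si > As > B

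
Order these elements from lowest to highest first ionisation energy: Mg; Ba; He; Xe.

He is in period 1, group 18; Mg is in period 3, group 2; Xe is in period 5, group 18; Ba is in period 6, group 2.
Removing the outermost electron gets harder across a period and easier down a group.
Neither a single period nor a single group — weigh both effects.
Mg > Ba: they share group 2; the group trend gives Mg the larger value.
Xe > Mg: the two effects oppose for this pair; the across-period effect wins (1170 vs 738 kJ/mol).
He > Xe: He sits above Xe in group 18, so the down-group effect alone puts He higher.
For reference (kJ/mol): He 2372, Mg 738, Xe 1170, Ba 503.
So from lowest to highest: Ba < Mg < Xe < He.

Ba < Mg < Xe < He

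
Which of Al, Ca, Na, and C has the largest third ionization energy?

IE_3 is the cost of taking one more electron from the +2 cation: Al²⁺ still has 1 valence electron; Ca²⁺ is the bare [Ar] core; Na²⁺ is already 1 electron into the core; C²⁺ still has 2 valence electrons.
Pulling an electron out of a noble-gas core costs far more than removing a remaining valence electron, so Ca and Na sit at the high end of IE_3.
Valence configurations: Al²⁺ [Ne]3s¹, C²⁺ [He]2s².
Tabulated IE_3 (kJ/mol): Al 2745, Ca 4912, Na 6910, C 4620.
Hence IE_3: Al < C < Ca < Na.

Na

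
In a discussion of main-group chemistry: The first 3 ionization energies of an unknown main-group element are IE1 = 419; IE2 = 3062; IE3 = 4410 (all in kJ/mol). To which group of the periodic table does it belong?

Group 1

Look for the largest jump between consecutive ionization energies: IE2/IE1 ≈ 7.3, far larger than any earlier ratio.
That jump marks the point where a core electron is being removed. So the atom has 1 valence electron.
A main-group element with 1 valence electron is in group 1.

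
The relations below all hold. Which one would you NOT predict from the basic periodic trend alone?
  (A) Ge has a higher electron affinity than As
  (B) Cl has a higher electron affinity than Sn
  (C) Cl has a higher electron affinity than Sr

The general trend: electron affinity increases across a period and decreases down a group.
(A) Ge (period 4, group 14) vs As (period 4, group 15): the stated order contradicts the simple trend.
(B) Cl (period 3, group 17) vs Sn (period 5, group 14): the stated order agrees with the simple trend.
(C) Cl (period 3, group 17) vs Sr (period 5, group 2): the stated order agrees with the simple trend.
The exception is (A): adding an electron to As's half-filled 4p³ is unfavourable, so Ge (4p²) has the more exothermic EA.

(A)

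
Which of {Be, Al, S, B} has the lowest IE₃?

Al

After 2 electrons have been removed, what remains? Be²⁺ is the bare [He] core; Al²⁺ still has 1 valence electron; S²⁺ still has 4 valence electrons; B²⁺ still has 1 valence electron.
Breaking into a closed-shell core is much more expensive than removing a leftover valence electron — Be has the largest IE_3 here.
Valence configurations: Al²⁺ [Ne]3s¹, S²⁺ [Ne]3s²3p², B²⁺ [He]2s¹.
The numbers (kJ/mol): Be 14849, Al 2745, S 3357, B 3660.
Overall IE_3 order: Al < S < B < Be.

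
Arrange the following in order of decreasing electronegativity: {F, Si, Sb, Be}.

F, Sb, Si, Be

Atoms toward the upper right of the periodic table pull bonding electrons most strongly.
Neither a single period nor a single group — weigh both effects.
Si > Be: period and group pull opposite ways; the across-period shift dominates (1.90 vs 1.57).
Sb > Si: the two effects oppose for this pair; the across-period effect wins (2.05 vs 1.90).
F > Sb: relative to Sb, both the across-period and down-group shifts push F's electronegativity up.
Tabulated electronegativity (Pauling): Be 1.57, F 3.98, Si 1.90, Sb 2.05.
So from highest to lowest: F > Sb > Si > Be.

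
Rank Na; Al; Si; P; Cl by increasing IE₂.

The second ionization energy removes an electron from the +1 ion. For each element: Na⁺ is the bare [Ne] core; Al⁺ still has 2 valence electrons; Si⁺ still has 3 valence electrons; P⁺ still has 4 valence electrons; Cl⁺ still has 6 valence electrons.
Core electrons are held far more tightly than valence electrons, so Na tops the IE_2 order.
Valence configurations: Al⁺ [Ne]3s², Si⁺ [Ne]3s²3p¹, P⁺ [Ne]3s²3p², Cl⁺ [Ne]3s²3p⁴.
Si⁺ loses a lone 3p electron whereas Al⁺ must break into a filled 3s² pair, so IE_2(Al) > IE_2(Si) even though Si has the higher nuclear charge.
The numbers (kJ/mol): Na 4562, Al 1817, Si 1577, P 1907, Cl 2298.
So the second ionization energies run Si < Al < P < Cl < Na.

Si < Al < P < Cl < Na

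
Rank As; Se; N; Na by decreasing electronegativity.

N > Se > As > Na

EN rises left→right (higher Z_eff, smaller atoms) and falls top→bottom (larger, more shielded atoms).
Here both period and group differ, so the two effects have to be weighed against each other.
As > Na: the two effects oppose for this pair; the across-period effect wins (2.18 vs 0.93).
Se > As: Se lies to the right of As in period 4, so the across-period effect alone puts Se higher.
N > Se: the two effects oppose for this pair; the down-group effect wins (3.04 vs 2.55).
Tabulated electronegativity (Pauling): N 3.04, Na 0.93, As 2.18, Se 2.55.
So from highest to lowest: N > Se > As > Na.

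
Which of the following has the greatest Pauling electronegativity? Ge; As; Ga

As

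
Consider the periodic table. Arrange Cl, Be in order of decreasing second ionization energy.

The second ionization energy removes an electron from the +1 ion. For each element: Cl⁺ still has 6 valence electrons; Be⁺ still has 1 valence electron.
All are still removing valence electrons, so compare the +1 ions as you would atoms: IE_2 generally rises across a period (higher Z_eff) and falls down a group (larger shell), subject to the usual subshell exceptions.
Valence configurations: Cl⁺ [Ne]3s²3p⁴, Be⁺ [He]2s¹.
Approximate IE_2 values (kJ/mol): Cl 2298, Be 1757.
Overall IE_2 order: Be < Cl.

Cl > Be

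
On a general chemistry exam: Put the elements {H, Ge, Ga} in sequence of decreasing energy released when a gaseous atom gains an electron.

H is in period 1, group 1; Ga is in period 4, group 13; Ge is in period 4, group 14.
Electron affinity generally becomes more exothermic across a period toward the halogens and less exothermic down a group.
Here both period and group differ, so the two effects have to be weighed against each other.
H > Ga: period and group pull opposite ways; the down-group shift dominates (73 vs 29 kJ/mol).
Ge > H: period and group pull opposite ways; the across-period shift dominates (119 vs 73 kJ/mol).
For reference (kJ/mol): H 73, Ga 29, Ge 119.
So from highest to lowest: Ge > H > Ga.

Ge > H > Ga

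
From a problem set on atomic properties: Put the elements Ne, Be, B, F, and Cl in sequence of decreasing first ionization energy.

Ne, F, Cl, Be, B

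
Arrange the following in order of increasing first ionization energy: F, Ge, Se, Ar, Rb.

Rb, Ge, Se, Ar, F

F is in period 2, group 17; Ar is in period 3, group 18; Ge is in period 4, group 14; Se is in period 4, group 16; Rb is in period 5, group 1.
First ionization energy rises across a period (greater Z_eff holds electrons more tightly) and falls down a group (valence electrons are farther from the nucleus).
Neither a single period nor a single group — weigh both effects.
Ge > Rb: relative to Rb, both the across-period and down-group shifts push Ge's first ionization energy up.
Se > Ge: Se lies to the right of Ge in period 4, so the across-period effect alone puts Se higher.
Ar > Se: relative to Se, both the across-period and down-group shifts push Ar's first ionization energy up.
F > Ar: period and group pull opposite ways; the down-group shift dominates (1681 vs 1521 kJ/mol).
Approximate values (kJ/mol): F 1681, Ar 1521, Ge 762, Se 941, Rb 403.
So from lowest to highest: Rb < Ge < Se < Ar < F.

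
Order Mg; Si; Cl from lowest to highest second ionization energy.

Mg, Si, Cl

After 1 electron has been removed, what remains? Mg⁺ still has 1 valence electron; Si⁺ still has 3 valence electrons; Cl⁺ still has 6 valence electrons.
All are still removing valence electrons, so compare the +1 ions as you would atoms: IE_2 generally rises across a period (higher Z_eff) and falls down a group (larger shell), subject to the usual subshell exceptions.
Valence configurations: Mg⁺ [Ne]3s¹, Si⁺ [Ne]3s²3p¹, Cl⁺ [Ne]3s²3p⁴.
Tabulated IE_2 (kJ/mol): Mg 1451, Si 1577, Cl 2298.
Hence IE_2: Mg < Si < Cl.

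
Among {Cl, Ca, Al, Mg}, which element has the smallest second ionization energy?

The second ionization energy removes an electron from the +1 ion. For each element: Cl⁺ still has 6 valence electrons; Ca⁺ still has 1 valence electron; Al⁺ still has 2 valence electrons; Mg⁺ still has 1 valence electron.
All are still removing valence electrons, so compare the +1 ions as you would atoms: IE_2 generally rises across a period (higher Z_eff) and falls down a group (larger shell), subject to the usual subshell exceptions.
Valence configurations: Cl⁺ [Ne]3s²3p⁴, Ca⁺ [Ar]4s¹, Al⁺ [Ne]3s², Mg⁺ [Ne]3s¹.
Approximate IE_2 values (kJ/mol): Cl 2298, Ca 1145, Al 1817, Mg 1451.
Putting it together, IE_2: Ca < Mg < Al < Cl.

Ca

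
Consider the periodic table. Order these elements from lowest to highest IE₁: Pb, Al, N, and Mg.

Al < Pb < Mg < N

N is in period 2, group 15; Mg is in period 3, group 2; Al is in period 3, group 13; Pb is in period 6, group 14.
Removing the outermost electron gets harder across a period and easier down a group.
Neither a single period nor a single group — weigh both effects.
Pb > Al: period and group pull opposite ways; the across-period shift dominates (716 vs 578 kJ/mol).
Mg > Pb: the two effects oppose for this pair; the down-group effect wins (738 vs 716 kJ/mol).
N > Mg: relative to Mg, both the across-period and down-group shifts push N's first ionization energy up.
Note the exception: Mg has a higher first ionization energy than Al, contrary to the simple trend — Al's single 3p electron is easier to remove than one from Mg's filled 3s².
For reference (kJ/mol): N 1402, Mg 738, Al 578, Pb 716.
So from lowest to highest: Al < Pb < Mg < N.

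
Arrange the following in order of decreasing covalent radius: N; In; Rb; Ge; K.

Rb > K > In > Ge > N

N is in period 2, group 15; K is in period 4, group 1; Ge is in period 4, group 14; Rb is in period 5, group 1; In is in period 5, group 13.
Across a period the added protons contract the valence shell; down a group each new principal shell makes the atom larger.
Neither a single period nor a single group — weigh both effects.
Ge > N: both effects reinforce here, so Ge is clearly the larger of the two.
In > Ge: relative to Ge, both the across-period and down-group shifts push In's atomic radius up.
K > In: period and group pull opposite ways; the across-period shift dominates (196 vs 142 pm).
Rb > K: they share group 1; the group trend gives Rb the larger value.
Tabulated atomic radius (pm): N 71, K 196, Ge 121, Rb 210, In 142.
So from largest to smallest: Rb > K > In > Ge > N.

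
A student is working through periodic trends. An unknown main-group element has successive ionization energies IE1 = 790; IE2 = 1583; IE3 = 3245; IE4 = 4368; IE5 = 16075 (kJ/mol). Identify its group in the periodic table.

Look for the largest jump between consecutive ionization energies: IE5/IE4 ≈ 3.7, far larger than any earlier ratio.
That jump marks the point where a core electron is being removed. So the atom has 4 valence electrons.
A main-group element with 4 valence electrons is in group 14.

Group 14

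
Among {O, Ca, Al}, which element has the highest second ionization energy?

IE_2 is the cost of taking one more electron from the +1 cation: O⁺ still has 5 valence electrons; Ca⁺ still has 1 valence electron; Al⁺ still has 2 valence electrons.
All are still removing valence electrons, so compare the +1 ions as you would atoms: IE_2 generally rises across a period (higher Z_eff) and falls down a group (larger shell), subject to the usual subshell exceptions.
Valence configurations: O⁺ [He]2s²2p³, Ca⁺ [Ar]4s¹, Al⁺ [Ne]3s².
Tabulated IE_2 (kJ/mol): O 3388, Ca 1145, Al 1817.
So the second ionization energies run Ca < Al < O.

O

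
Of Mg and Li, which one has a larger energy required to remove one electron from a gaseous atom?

Li is in period 2, group 1; Mg is in period 3, group 2.
First ionization energy rises across a period (greater Z_eff holds electrons more tightly) and falls down a group (valence electrons are farther from the nucleus).
These sit on a diagonal, where the across-period and down-group effects partly cancel.
Mg > Li: the two effects oppose for this pair; the across-period effect wins (738 vs 520 kJ/mol).
Tabulated first ionization energy (kJ/mol): Li 520, Mg 738.
So Mg has the larger energy required to remove one electron from a gaseous atom (Mg > Li).

Mg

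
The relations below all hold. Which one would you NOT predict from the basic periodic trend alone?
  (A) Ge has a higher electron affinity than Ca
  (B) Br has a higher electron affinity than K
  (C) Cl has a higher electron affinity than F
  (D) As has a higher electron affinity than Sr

The general trend: electron affinity increases across a period and decreases down a group.
(A) Ge (period 4, group 14) vs Ca (period 4, group 2): the stated order agrees with the simple trend.
(B) Br (period 4, group 17) vs K (period 4, group 1): the stated order agrees with the simple trend.
(C) Cl (period 3, group 17) vs F (period 2, group 17): the stated order contradicts the simple trend.
(D) As (period 4, group 15) vs Sr (period 5, group 2): the stated order agrees with the simple trend.
The exception is (C): F's small 2p subshell makes the incoming electron feel strong e⁻–e⁻ repulsion, so Cl actually releases more energy on gaining an electron.

(C)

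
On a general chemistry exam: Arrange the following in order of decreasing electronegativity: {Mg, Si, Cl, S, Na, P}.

Na is in period 3, group 1; Mg is in period 3, group 2; Si is in period 3, group 14; P is in period 3, group 15; S is in period 3, group 16; Cl is in period 3, group 17.
EN rises left→right (higher Z_eff, smaller atoms) and falls top→bottom (larger, more shielded atoms).
All lie in period 3, so electronegativity increases left to right.
So from highest to lowest: Cl > S > P > Si > Mg > Na.

Cl > S > P > Si > Mg > Na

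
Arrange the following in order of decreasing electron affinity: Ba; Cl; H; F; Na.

Electron affinity generally becomes more exothermic across a period toward the halogens and less exothermic down a group.
These span different periods and groups, so the two trends combine.
Na > Ba: the two effects oppose for this pair; the down-group effect wins (53 vs 14 kJ/mol).
H > Na: H sits above Na in group 1, so the down-group effect alone puts H higher.
F > H: the two effects oppose for this pair; the across-period effect wins (328 vs 73 kJ/mol).
Cl > F: this pair runs against the simple trend — see the exception note.
Note the exception: Cl has a higher electron affinity than F, contrary to the simple trend — F's small 2p subshell makes the incoming electron feel strong e⁻–e⁻ repulsion, so Cl actually releases more energy on gaining an electron.
Tabulated electron affinity (kJ/mol): H 73, F 328, Na 53, Cl 349, Ba 14.
So from highest to lowest: Cl > F > H > Na > Ba.

Cl, F, H, Na, Ba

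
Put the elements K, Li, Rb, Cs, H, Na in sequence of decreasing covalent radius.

Cs > Rb > K > Na > Li > H

Across a period the added protons contract the valence shell; down a group each new principal shell makes the atom larger.
All are in group 1, so atomic radius increases down the group.
So from largest to smallest: Cs > Rb > K > Na > Li > H.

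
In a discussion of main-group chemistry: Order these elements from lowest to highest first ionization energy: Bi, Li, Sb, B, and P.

Li < Bi < B < Sb < P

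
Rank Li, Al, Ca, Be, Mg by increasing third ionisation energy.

After 2 electrons have been removed, what remains? Li²⁺ is already 1 electron into the core; Al²⁺ still has 1 valence electron; Ca²⁺ is the bare [Ar] core; Be²⁺ is the bare [He] core; Mg²⁺ is the bare [Ne] core.
Core electrons are held far more tightly than valence electrons, so Ca, Mg, Li and Be top the IE_3 order.
Tabulated IE_3 (kJ/mol): Li 11815, Al 2745, Ca 4912, Be 14849, Mg 7733.
Putting it together, IE_3: Al < Ca < Mg < Li < Be.

Al < Ca < Mg < Li < Be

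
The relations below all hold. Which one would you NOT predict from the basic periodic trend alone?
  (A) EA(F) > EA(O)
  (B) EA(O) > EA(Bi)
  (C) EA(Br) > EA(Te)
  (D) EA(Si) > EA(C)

(D)

The general trend: electron affinity increases across a period and decreases down a group.
(A) F (period 2, group 17) vs O (period 2, group 16): the stated order agrees with the simple trend.
(B) O (period 2, group 16) vs Bi (period 6, group 15): the stated order agrees with the simple trend.
(C) Br (period 4, group 17) vs Te (period 5, group 16): the stated order agrees with the simple trend.
(D) Si (period 3, group 14) vs C (period 2, group 14): the stated order contradicts the simple trend.
The exception is (D): Si's larger, more diffuse 3p orbitals accept an added electron slightly more readily than C's compact 2p.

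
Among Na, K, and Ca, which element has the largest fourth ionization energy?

Consider each +3 ion: Na³⁺ is already 2 electrons into the core; K³⁺ is already 2 electrons into the core; Ca³⁺ is already 1 electron into the core.
All of these are removing an electron from a noble-gas core or deeper; the smaller core (lower principal quantum number) is held far more tightly, and within a period the higher nuclear charge binds the same core more tightly.
The numbers (kJ/mol): Na 9543, K 5877, Ca 6491.
Overall IE_4 order: K < Ca < Na.

Na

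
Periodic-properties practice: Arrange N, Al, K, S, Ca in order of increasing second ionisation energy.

Ca, Al, S, N, K

After 1 electron has been removed, what remains? N⁺ still has 4 valence electrons; Al⁺ still has 2 valence electrons; K⁺ is the bare [Ar] core; S⁺ still has 5 valence electrons; Ca⁺ still has 1 valence electron.
Breaking into a closed-shell core is much more expensive than removing a leftover valence electron — K has the largest IE_2 here.
Valence configurations: N⁺ [He]2s²2p², Al⁺ [Ne]3s², S⁺ [Ne]3s²3p³, Ca⁺ [Ar]4s¹.
The numbers (kJ/mol): N 2856, Al 1817, K 3052, S 2252, Ca 1145.
Overall IE_2 order: Ca < Al < S < N < K.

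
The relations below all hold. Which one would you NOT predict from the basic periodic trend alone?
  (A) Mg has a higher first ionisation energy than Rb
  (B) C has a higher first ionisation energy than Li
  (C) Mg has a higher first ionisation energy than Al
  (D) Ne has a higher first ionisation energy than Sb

(C)

The general trend: first ionisation energy increases across a period and decreases down a group.
(A) Mg (period 3, group 2) vs Rb (period 5, group 1): the stated order agrees with the simple trend.
(B) C (period 2, group 14) vs Li (period 2, group 1): the stated order agrees with the simple trend.
(C) Mg (period 3, group 2) vs Al (period 3, group 13): the stated order contradicts the simple trend.
(D) Ne (period 2, group 18) vs Sb (period 5, group 15): the stated order agrees with the simple trend.
The exception is (C): Al's single 3p electron is easier to remove than one from Mg's filled 3s².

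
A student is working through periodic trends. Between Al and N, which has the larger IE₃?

N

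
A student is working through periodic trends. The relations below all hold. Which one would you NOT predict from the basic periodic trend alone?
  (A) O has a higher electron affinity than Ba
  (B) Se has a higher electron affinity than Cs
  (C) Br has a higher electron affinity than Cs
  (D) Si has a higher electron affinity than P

The general trend: electron affinity increases across a period and decreases down a group.
(A) O (period 2, group 16) vs Ba (period 6, group 2): the stated order agrees with the simple trend.
(B) Se (period 4, group 16) vs Cs (period 6, group 1): the stated order agrees with the simple trend.
(C) Br (period 4, group 17) vs Cs (period 6, group 1): the stated order agrees with the simple trend.
(D) Si (period 3, group 14) vs P (period 3, group 15): the stated order contradicts the simple trend.
The exception is (D): adding an electron to P's half-filled 3p³ is unfavourable, so Si (3p²) has the more exothermic EA.

(D)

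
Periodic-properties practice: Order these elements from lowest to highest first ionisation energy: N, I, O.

I < O < N

N is in period 2, group 15; O is in period 2, group 16; I is in period 5, group 17.
Removing the outermost electron gets harder across a period and easier down a group.
Neither a single period nor a single group — weigh both effects.
O > I: period and group pull opposite ways; the down-group shift dominates (1314 vs 1008 kJ/mol).
N > O: this pair runs against the simple trend — see the exception note.
Note the exception: N has a higher first ionization energy than O, contrary to the simple trend — pairing an electron in O's 2p⁴ costs repulsion energy, so O ionizes more easily than half-filled N (2p³).
Approximate values (kJ/mol): N 1402, O 1314, I 1008.
So from lowest to highest: I < O < N.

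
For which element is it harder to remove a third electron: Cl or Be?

IE_3 is the cost of taking one more electron from the +2 cation: Cl²⁺ still has 5 valence electrons; Be²⁺ is the bare [He] core.
Breaking into a closed-shell core is much more expensive than removing a leftover valence electron — Be has the largest IE_3 here.
Tabulated IE_3 (kJ/mol): Cl 3822, Be 14849.
So the third ionization energies run Cl < Be.

Be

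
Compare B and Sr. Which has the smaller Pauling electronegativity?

Sr

B is in period 2, group 13; Sr is in period 5, group 2.
Smaller atoms with higher effective nuclear charge are more electronegative.
Here both period and group differ, so the two effects have to be weighed against each other.
B > Sr: both effects reinforce here, so B is clearly the higher of the two.
For reference (Pauling): B 2.04, Sr 0.95.
So Sr has the smaller Pauling electronegativity (Sr < B).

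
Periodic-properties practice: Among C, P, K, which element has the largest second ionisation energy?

After 1 electron has been removed, what remains? C⁺ still has 3 valence electrons; P⁺ still has 4 valence electrons; K⁺ is the bare [Ar] core.
Core electrons are held far more tightly than valence electrons, so K tops the IE_2 order.
Valence configurations: C⁺ [He]2s²2p¹, P⁺ [Ne]3s²3p².
The numbers (kJ/mol): C 2353, P 1907, K 3052.
Putting it together, IE_2: P < C < K.

K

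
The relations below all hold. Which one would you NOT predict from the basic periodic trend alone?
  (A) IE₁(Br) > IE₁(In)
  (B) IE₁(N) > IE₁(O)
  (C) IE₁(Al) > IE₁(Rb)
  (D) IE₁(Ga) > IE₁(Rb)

(B)

The general trend: first ionization energy increases across a period and decreases down a group.
(A) Br (period 4, group 17) vs In (period 5, group 13): the stated order agrees with the simple trend.
(B) N (period 2, group 15) vs O (period 2, group 16): the stated order contradicts the simple trend.
(C) Al (period 3, group 13) vs Rb (period 5, group 1): the stated order agrees with the simple trend.
(D) Ga (period 4, group 13) vs Rb (period 5, group 1): the stated order agrees with the simple trend.
The exception is (B): pairing an electron in O's 2p⁴ costs repulsion energy, so O ionizes more easily than half-filled N (2p³).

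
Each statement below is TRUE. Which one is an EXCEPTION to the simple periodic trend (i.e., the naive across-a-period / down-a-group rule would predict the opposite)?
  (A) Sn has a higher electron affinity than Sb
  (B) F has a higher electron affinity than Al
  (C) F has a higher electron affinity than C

The general trend: electron affinity increases across a period and decreases down a group.
(A) Sn (period 5, group 14) vs Sb (period 5, group 15): the stated order contradicts the simple trend.
(B) F (period 2, group 17) vs Al (period 3, group 13): the stated order agrees with the simple trend.
(C) F (period 2, group 17) vs C (period 2, group 14): the stated order agrees with the simple trend.
The exception is (A): adding an electron to Sb's half-filled 5p³ is unfavourable, so Sn has the more exothermic EA.

(A)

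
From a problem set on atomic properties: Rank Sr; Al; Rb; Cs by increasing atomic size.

Al < Sr < Rb < Cs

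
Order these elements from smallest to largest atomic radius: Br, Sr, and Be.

Be < Br < Sr

Radius decreases left→right (rising Z_eff, same n) and increases top→bottom (higher n).
These span different periods and groups, so the two trends combine.
Br > Be: the two effects oppose for this pair; the down-group effect wins (114 vs 102 pm).
Sr > Br: relative to Br, both the across-period and down-group shifts push Sr's atomic radius up.
Approximate values (pm): Be 102, Br 114, Sr 185.
So from smallest to largest: Be < Br < Sr.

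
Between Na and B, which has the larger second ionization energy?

Na

IE_2 is the cost of taking one more electron from the +1 cation: Na⁺ is the bare [Ne] core; B⁺ still has 2 valence electrons.
Breaking into a closed-shell core is much more expensive than removing a leftover valence electron — Na has the largest IE_2 here.
Approximate IE_2 values (kJ/mol): Na 4562, B 2427.
So the second ionization energies run B < Na.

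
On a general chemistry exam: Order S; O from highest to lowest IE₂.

O, S

The second ionization energy removes an electron from the +1 ion. For each element: S⁺ still has 5 valence electrons; O⁺ still has 5 valence electrons.
All are still removing valence electrons, so compare the +1 ions as you would atoms: IE_2 generally rises across a period (higher Z_eff) and falls down a group (larger shell), subject to the usual subshell exceptions.
Valence configurations: S⁺ [Ne]3s²3p³, O⁺ [He]2s²2p³.
The numbers (kJ/mol): S 2252, O 3388.
Overall IE_2 order: S < O.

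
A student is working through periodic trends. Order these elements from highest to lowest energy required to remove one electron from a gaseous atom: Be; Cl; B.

Cl > Be > B

Be is in period 2, group 2; B is in period 2, group 13; Cl is in period 3, group 17.
Removing the outermost electron gets harder across a period and easier down a group.
Neither a single period nor a single group — weigh both effects.
Be > B: this pair runs against the simple trend — see the exception note.
Cl > Be: period and group pull opposite ways; the across-period shift dominates (1251 vs 900 kJ/mol).
Note the exception: Be has a higher first ionization energy than B, contrary to the simple trend — removing B's lone 2p electron is easier than breaking Be's filled 2s².
Tabulated first ionization energy (kJ/mol): Be 900, B 801, Cl 1251.
So from highest to lowest: Cl > Be > B.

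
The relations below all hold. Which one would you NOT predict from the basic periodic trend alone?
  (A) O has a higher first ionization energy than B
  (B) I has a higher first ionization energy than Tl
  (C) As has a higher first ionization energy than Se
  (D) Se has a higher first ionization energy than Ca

(C)

The general trend: first ionization energy increases across a period and decreases down a group.
(A) O (period 2, group 16) vs B (period 2, group 13): the stated order agrees with the simple trend.
(B) I (period 5, group 17) vs Tl (period 6, group 13): the stated order agrees with the simple trend.
(C) As (period 4, group 15) vs Se (period 4, group 16): the stated order contradicts the simple trend.
(D) Se (period 4, group 16) vs Ca (period 4, group 2): the stated order agrees with the simple trend.
The exception is (C): Se (4p⁴) ionizes more easily than half-filled As (4p³).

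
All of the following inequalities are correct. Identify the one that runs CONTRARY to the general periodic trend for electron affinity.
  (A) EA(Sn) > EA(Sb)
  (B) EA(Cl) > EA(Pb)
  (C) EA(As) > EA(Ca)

(A)

The general trend: electron affinity increases across a period and decreases down a group.
(A) Sn (period 5, group 14) vs Sb (period 5, group 15): the stated order contradicts the simple trend.
(B) Cl (period 3, group 17) vs Pb (period 6, group 14): the stated order agrees with the simple trend.
(C) As (period 4, group 15) vs Ca (period 4, group 2): the stated order agrees with the simple trend.
The exception is (A): adding an electron to Sb's half-filled 5p³ is unfavourable, so Sn has the more exothermic EA.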